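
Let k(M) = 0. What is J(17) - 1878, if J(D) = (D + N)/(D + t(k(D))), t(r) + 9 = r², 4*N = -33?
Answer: -60061/32 ≈ -1876.9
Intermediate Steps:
N = -33/4 (N = (¼)*(-33) = -33/4 ≈ -8.2500)
t(r) = -9 + r²
J(D) = (-33/4 + D)/(-9 + D) (J(D) = (D - 33/4)/(D + (-9 + 0²)) = (-33/4 + D)/(D + (-9 + 0)) = (-33/4 + D)/(D - 9) = (-33/4 + D)/(-9 + D))
J(17) - 1878 = (33/4 - 1*17)/(9 - 1*17) - 1878 = (33/4 - 17)/(9 - 17) - 1878 = -35/4/(-8) - 1878 = -⅛*(-35/4) - 1878 = 35/32 - 1878 = -60061/32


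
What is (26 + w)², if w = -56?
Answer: 900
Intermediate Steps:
(26 + w)² = (26 - 56)² = (-30)² = 900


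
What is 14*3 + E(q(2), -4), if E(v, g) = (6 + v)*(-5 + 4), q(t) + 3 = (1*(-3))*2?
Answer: 45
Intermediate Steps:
q(t) = -9 (q(t) = -3 + (1*(-3))*2 = -3 - 3*2 = -3 - 6 = -9)
E(v, g) = -6 - v (E(v, g) = (6 + v)*(-1) = -6 - v)
14*3 + E(q(2), -4) = 14*3 + (-6 - 1*(-9)) = 42 + (-6 + 9) = 42 + 3 = 45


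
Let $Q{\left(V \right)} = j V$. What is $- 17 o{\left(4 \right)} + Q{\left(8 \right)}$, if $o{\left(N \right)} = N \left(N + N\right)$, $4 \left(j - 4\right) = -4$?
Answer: $-520$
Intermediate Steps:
$j = 3$ ($j = 4 + \frac{1}{4} \left(-4\right) = 4 - 1 = 3$)
$Q{\left(V \right)} = 3 V$
$o{\left(N \right)} = 2 N^{2}$ ($o{\left(N \right)} = N 2 N = 2 N^{2}$)
$- 17 o{\left(4 \right)} + Q{\left(8 \right)} = - 17 \cdot 2 \cdot 4^{2} + 3 \cdot 8 = - 17 \cdot 2 \cdot 16 + 24 = \left(-17\right) 32 + 24 = -544 + 24 = -520$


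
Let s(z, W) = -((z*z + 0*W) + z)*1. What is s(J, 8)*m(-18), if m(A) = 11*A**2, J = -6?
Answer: -106920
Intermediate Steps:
s(z, W) = -z - z**2 (s(z, W) = -((z**2 + 0) + z)*1 = -(z**2 + z)*1 = -(z + z**2)*1 = (-z - z**2)*1 = -z - z**2)
s(J, 8)*m(-18) = (-1*(-6)*(1 - 6))*(11*(-18)**2) = (-1*(-6)*(-5))*(11*324) = -30*3564 = -106920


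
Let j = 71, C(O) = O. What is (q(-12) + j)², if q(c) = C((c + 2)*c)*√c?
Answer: -167759 + 34080*I*√3 ≈ -1.6776e+5 + 59028.0*I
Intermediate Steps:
q(c) = c^(3/2)*(2 + c) (q(c) = ((c + 2)*c)*√c = ((2 + c)*c)*√c = (c*(2 + c))*√c = c^(3/2)*(2 + c))
(q(-12) + j)² = ((-12)^(3/2)*(2 - 12) + 71)² = (-24*I*√3*(-10) + 71)² = (240*I*√3 + 71)² = (71 + 240*I*√3)²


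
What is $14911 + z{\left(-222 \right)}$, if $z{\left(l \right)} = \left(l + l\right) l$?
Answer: $113479$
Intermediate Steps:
$z{\left(l \right)} = 2 l^{2}$ ($z{\left(l \right)} = 2 l l = 2 l^{2}$)
$14911 + z{\left(-222 \right)} = 14911 + 2 \left(-222\right)^{2} = 14911 + 2 \cdot 49284 = 14911 + 98568 = 113479$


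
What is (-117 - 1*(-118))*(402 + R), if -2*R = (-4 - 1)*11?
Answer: 859/2 ≈ 429.50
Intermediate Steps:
R = 55/2 (R = -(-4 - 1)*11/2 = -(-5)*11/2 = -1/2*(-55) = 55/2 ≈ 27.500)
(-117 - 1*(-118))*(402 + R) = (-117 - 1*(-118))*(402 + 55/2) = (-117 + 118)*(859/2) = 1*(859/2) = 859/2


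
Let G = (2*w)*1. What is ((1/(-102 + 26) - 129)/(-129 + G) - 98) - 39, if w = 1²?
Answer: -1312519/9652 ≈ -135.98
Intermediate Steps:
w = 1
G = 2 (G = (2*1)*1 = 2*1 = 2)
((1/(-102 + 26) - 129)/(-129 + G) - 98) - 39 = ((1/(-102 + 26) - 129)/(-129 + 2) - 98) - 39 = ((1/(-76) - 129)/(-127) - 98) - 39 = ((-1/76 - 129)*(-1/127) - 98) - 39 = (-9805/76*(-1/127) - 98) - 39 = (9805/9652 - 98) - 39 = -936091/9652 - 39 = -1312519/9652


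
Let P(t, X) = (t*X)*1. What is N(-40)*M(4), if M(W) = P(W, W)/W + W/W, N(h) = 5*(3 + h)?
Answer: -925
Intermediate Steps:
N(h) = 15 + 5*h
P(t, X) = X*t (P(t, X) = (X*t)*1 = X*t)
M(W) = 1 + W (M(W) = (W*W)/W + W/W = W**2/W + 1 = W + 1 = 1 + W)
N(-40)*M(4) = (15 + 5*(-40))*(1 + 4) = (15 - 200)*5 = -185*5 = -925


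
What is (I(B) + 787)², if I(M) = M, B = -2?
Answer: 616225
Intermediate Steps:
(I(B) + 787)² = (-2 + 787)² = 785² = 616225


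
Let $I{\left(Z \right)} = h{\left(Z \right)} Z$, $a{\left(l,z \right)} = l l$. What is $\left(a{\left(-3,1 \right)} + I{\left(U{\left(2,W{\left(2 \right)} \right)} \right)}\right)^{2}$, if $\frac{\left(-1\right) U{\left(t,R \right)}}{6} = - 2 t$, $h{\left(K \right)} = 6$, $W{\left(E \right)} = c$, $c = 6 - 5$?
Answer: $23409$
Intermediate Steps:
$c = 1$ ($c = 6 - 5 = 1$)
$a{\left(l,z \right)} = l^{2}$
$W{\left(E \right)} = 1$
$U{\left(t,R \right)} = 12 t$ ($U{\left(t,R \right)} = - 6 \left(- 2 t\right) = 12 t$)
$I{\left(Z \right)} = 6 Z$
$\left(a{\left(-3,1 \right)} + I{\left(U{\left(2,W{\left(2 \right)} \right)} \right)}\right)^{2} = \left(\left(-3\right)^{2} + 6 \cdot 12 \cdot 2\right)^{2} = \left(9 + 6 \cdot 24\right)^{2} = \left(9 + 144\right)^{2} = 153^{2} = 23409$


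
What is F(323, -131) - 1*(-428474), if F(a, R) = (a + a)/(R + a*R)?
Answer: 9093074905/21222 ≈ 4.2847e+5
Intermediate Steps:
F(a, R) = 2*a/(R + R*a) (F(a, R) = (2*a)/(R + R*a) = 2*a/(R + R*a))
F(323, -131) - 1*(-428474) = 2*323/(-131*(1 + 323)) - 1*(-428474) = 2*323*(-1/131)/324 + 428474 = 2*323*(-1/131)*(1/324) + 428474 = -323/21222 + 428474 = 9093074905/21222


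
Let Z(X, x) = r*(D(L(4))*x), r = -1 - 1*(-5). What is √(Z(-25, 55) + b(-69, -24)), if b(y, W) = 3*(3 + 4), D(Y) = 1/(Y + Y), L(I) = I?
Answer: √194/2 ≈ 6.9642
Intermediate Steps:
D(Y) = 1/(2*Y)
r = 4 (r = -1 + 5 = 4)
Z(X, x) = x/2 (Z(X, x) = 4*(((½)/4)*x) = 4*(((½)*(¼))*x) = 4*(x/8) = x/2)
b(y, W) = 21 (b(y, W) = 3*7 = 21)
√(Z(-25, 55) + b(-69, -24)) = √((½)*55 + 21) = √(55/2 + 21) = √(97/2) = √194/2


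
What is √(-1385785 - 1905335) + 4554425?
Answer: 4554425 + 12*I*√22855 ≈ 4.5544e+6 + 1814.1*I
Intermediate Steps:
√(-1385785 - 1905335) + 4554425 = √(-3291120) + 4554425 = 12*I*√22855 + 4554425 = 4554425 + 12*I*√22855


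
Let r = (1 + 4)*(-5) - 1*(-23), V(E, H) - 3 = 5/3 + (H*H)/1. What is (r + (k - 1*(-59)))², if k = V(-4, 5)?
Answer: 67600/9 ≈ 7511.1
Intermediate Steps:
V(E, H) = 14/3 + H² (V(E, H) = 3 + (5/3 + (H*H)/1) = 3 + (5*(⅓) + H²*1) = 3 + (5/3 + H²) = 14/3 + H²)
k = 89/3 (k = 14/3 + 5² = 14/3 + 25 = 89/3 ≈ 29.667)
r = -2 (r = 5*(-5) + 23 = -25 + 23 = -2)
(r + (k - 1*(-59)))² = (-2 + (89/3 - 1*(-59)))² = (-2 + (89/3 + 59))² = (-2 + 266/3)² = (260/3)² = 67600/9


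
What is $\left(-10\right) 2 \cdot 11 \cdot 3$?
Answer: $-660$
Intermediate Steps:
$\left(-10\right) 2 \cdot 11 \cdot 3 = \left(-20\right) 11 \cdot 3 = \left(-220\right) 3 = -660$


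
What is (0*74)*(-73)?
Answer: 0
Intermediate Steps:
(0*74)*(-73) = 0*(-73) = 0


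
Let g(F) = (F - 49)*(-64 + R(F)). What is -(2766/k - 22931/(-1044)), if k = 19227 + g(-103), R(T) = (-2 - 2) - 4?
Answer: -231579635/10499508 ≈ -22.056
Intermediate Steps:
R(T) = -8 (R(T) = -4 - 4 = -8)
g(F) = 3528 - 72*F (g(F) = (F - 49)*(-64 - 8) = (-49 + F)*(-72) = 3528 - 72*F)
k = 30171 (k = 19227 + (3528 - 72*(-103)) = 19227 + (3528 + 7416) = 19227 + 10944 = 30171)
-(2766/k - 22931/(-1044)) = -(2766/30171 - 22931/(-1044)) = -(2766*(1/30171) - 22931*(-1/1044)) = -(922/10057 + 22931/1044) = -1*231579635/10499508 = -231579635/10499508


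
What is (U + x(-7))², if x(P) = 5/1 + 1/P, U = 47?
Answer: 131769/49 ≈ 2689.2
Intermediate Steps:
x(P) = 5 + 1/P (x(P) = 5*1 + 1/P = 5 + 1/P)
(U + x(-7))² = (47 + (5 + 1/(-7)))² = (47 + (5 - ⅐))² = (47 + 34/7)² = (363/7)² = 131769/49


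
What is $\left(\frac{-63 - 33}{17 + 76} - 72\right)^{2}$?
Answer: $\frac{5125696}{961} \approx 5333.7$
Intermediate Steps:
$\left(\frac{-63 - 33}{17 + 76} - 72\right)^{2} = \left(- \frac{96}{93} - 72\right)^{2} = \left(\left(-96\right) \frac{1}{93} - 72\right)^{2} = \left(- \frac{32}{31} - 72\right)^{2} = \left(- \frac{2264}{31}\right)^{2} = \frac{5125696}{961}$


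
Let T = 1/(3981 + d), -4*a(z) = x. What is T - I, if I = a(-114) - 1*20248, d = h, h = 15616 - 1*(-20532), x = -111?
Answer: 3245673653/160516 ≈ 20220.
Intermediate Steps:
h = 36148 (h = 15616 + 20532 = 36148)
d = 36148
a(z) = 111/4 (a(z) = -¼*(-111) = 111/4)
I = -80881/4 (I = 111/4 - 1*20248 = 111/4 - 20248 = -80881/4 ≈ -20220.)
T = 1/40129 (T = 1/(3981 + 36148) = 1/40129 ≈ 2.4920e-5)
T - I = 1/40129 - 1*(-80881/4) = 1/40129 + 80881/4 = 3245673653/160516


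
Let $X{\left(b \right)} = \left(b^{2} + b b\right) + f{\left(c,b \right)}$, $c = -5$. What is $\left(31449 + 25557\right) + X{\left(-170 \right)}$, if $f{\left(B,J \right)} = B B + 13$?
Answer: $114844$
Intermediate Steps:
$f{\left(B,J \right)} = 13 + B^{2}$ ($f{\left(B,J \right)} = B^{2} + 13 = 13 + B^{2}$)
$X{\left(b \right)} = 38 + 2 b^{2}$ ($X{\left(b \right)} = \left(b^{2} + b b\right) + \left(13 + \left(-5\right)^{2}\right) = \left(b^{2} + b^{2}\right) + \left(13 + 25\right) = 2 b^{2} + 38 = 38 + 2 b^{2}$)
$\left(31449 + 25557\right) + X{\left(-170 \right)} = \left(31449 + 25557\right) + \left(38 + 2 \left(-170\right)^{2}\right) = 57006 + \left(38 + 2 \cdot 28900\right) = 57006 + \left(38 + 57800\right) = 57006 + 57838 = 114844$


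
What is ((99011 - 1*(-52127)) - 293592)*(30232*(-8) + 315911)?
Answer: -10549430970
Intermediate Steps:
((99011 - 1*(-52127)) - 293592)*(30232*(-8) + 315911) = ((99011 + 52127) - 293592)*(-241856 + 315911) = (151138 - 293592)*74055 = -142454*74055 = -10549430970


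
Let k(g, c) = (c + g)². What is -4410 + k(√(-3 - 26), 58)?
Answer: -1075 + 116*I*√29 ≈ -1075.0 + 624.68*I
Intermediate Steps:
-4410 + k(√(-3 - 26), 58) = -4410 + (58 + √(-3 - 26))² = -4410 + (58 + √(-29))² = -4410 + (58 + I*√29)²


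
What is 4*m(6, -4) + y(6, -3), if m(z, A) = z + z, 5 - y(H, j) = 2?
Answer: 51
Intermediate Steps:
y(H, j) = 3 (y(H, j) = 5 - 1*2 = 5 - 2 = 3)
m(z, A) = 2*z
4*m(6, -4) + y(6, -3) = 4*(2*6) + 3 = 4*12 + 3 = 48 + 3 = 51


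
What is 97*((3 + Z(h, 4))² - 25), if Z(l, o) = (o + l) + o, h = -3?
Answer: 3783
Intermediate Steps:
Z(l, o) = l + 2*o (Z(l, o) = (l + o) + o = l + 2*o)
97*((3 + Z(h, 4))² - 25) = 97*((3 + (-3 + 2*4))² - 25) = 97*((3 + (-3 + 8))² - 25) = 97*((3 + 5)² - 25) = 97*(8² - 25) = 97*(64 - 25) = 97*39 = 3783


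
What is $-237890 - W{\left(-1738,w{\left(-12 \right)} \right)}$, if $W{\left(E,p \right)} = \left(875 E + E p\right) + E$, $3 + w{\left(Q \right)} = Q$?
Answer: $1258528$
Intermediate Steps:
$w{\left(Q \right)} = -3 + Q$
$W{\left(E,p \right)} = 876 E + E p$
$-237890 - W{\left(-1738,w{\left(-12 \right)} \right)} = -237890 - - 1738 \left(876 - 15\right) = -237890 - \left(-1738\right) 861 = -237890 - -1496418 = -237890 + 1496418 = 1258528$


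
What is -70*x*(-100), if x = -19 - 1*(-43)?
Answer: 168000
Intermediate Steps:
x = 24 (x = -19 + 43 = 24)
-70*x*(-100) = -70*24*(-100) = -1680*(-100) = 168000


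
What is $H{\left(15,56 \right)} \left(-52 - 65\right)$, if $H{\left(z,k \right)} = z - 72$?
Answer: $6669$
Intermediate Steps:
$H{\left(z,k \right)} = -72 + z$
$H{\left(15,56 \right)} \left(-52 - 65\right) = \left(-72 + 15\right) \left(-52 - 65\right) = \left(-57\right) \left(-117\right) = 6669$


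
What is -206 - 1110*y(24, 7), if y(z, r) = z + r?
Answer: -34616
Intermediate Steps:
y(z, r) = r + z
-206 - 1110*y(24, 7) = -206 - 1110*(7 + 24) = -206 - 1110*31 = -206 - 34410 = -34616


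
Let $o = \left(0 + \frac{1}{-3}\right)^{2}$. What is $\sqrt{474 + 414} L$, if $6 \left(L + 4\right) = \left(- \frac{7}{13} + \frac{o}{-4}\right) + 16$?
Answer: $- \frac{4009 \sqrt{222}}{1404} \approx -42.545$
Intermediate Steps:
$o = \frac{1}{9}$ ($o = \left(0 - \frac{1}{3}\right)^{2} = \left(- \frac{1}{3}\right)^{2} = \frac{1}{9} \approx 0.11111$)
$L = - \frac{4009}{2808}$ ($L = -4 + \frac{\left(- \frac{7}{13} + \frac{1}{9 \left(-4\right)}\right) + 16}{6} = -4 + \frac{\left(\left(-7\right) \frac{1}{13} + \frac{1}{9} \left(- \frac{1}{4}\right)\right) + 16}{6} = -4 + \frac{\left(- \frac{7}{13} - \frac{1}{36}\right) + 16}{6} = -4 + \frac{- \frac{265}{468} + 16}{6} = -4 + \frac{1}{6} \cdot \frac{7223}{468} = -4 + \frac{7223}{2808} = - \frac{4009}{2808} \approx -1.4277$)
$\sqrt{474 + 414} L = \sqrt{474 + 414} \left(- \frac{4009}{2808}\right) = \sqrt{888} \left(- \frac{4009}{2808}\right) = 2 \sqrt{222} \left(- \frac{4009}{2808}\right) = - \frac{4009 \sqrt{222}}{1404}$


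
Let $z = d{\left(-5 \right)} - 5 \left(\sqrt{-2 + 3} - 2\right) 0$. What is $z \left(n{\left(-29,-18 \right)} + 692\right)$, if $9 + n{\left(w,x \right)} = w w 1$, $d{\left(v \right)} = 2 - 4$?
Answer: $-3048$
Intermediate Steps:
$d{\left(v \right)} = -2$ ($d{\left(v \right)} = 2 - 4 = -2$)
$n{\left(w,x \right)} = -9 + w^{2}$ ($n{\left(w,x \right)} = -9 + w w 1 = -9 + w^{2} \cdot 1 = -9 + w^{2}$)
$z = -2$ ($z = -2 - 5 \left(\sqrt{-2 + 3} - 2\right) 0 = -2 - 5 \left(\sqrt{1} - 2\right) 0 = -2 - 5 \left(1 - 2\right) 0 = -2 - 5 \left(\left(-1\right) 0\right) = -2 - 0 = -2 + 0 = -2$)
$z \left(n{\left(-29,-18 \right)} + 692\right) = - 2 \left(\left(-9 + \left(-29\right)^{2}\right) + 692\right) = - 2 \left(\left(-9 + 841\right) + 692\right) = - 2 \left(832 + 692\right) = \left(-2\right) 1524 = -3048$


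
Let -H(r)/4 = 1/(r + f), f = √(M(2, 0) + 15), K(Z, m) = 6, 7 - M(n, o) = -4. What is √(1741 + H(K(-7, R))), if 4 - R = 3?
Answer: √(10442 + 1741*√26)/√(6 + √26) ≈ 41.721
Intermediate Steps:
R = 1 (R = 4 - 1*3 = 4 - 3 = 1)
M(n, o) = 11 (M(n, o) = 7 - 1*(-4) = 7 + 4 = 11)
f = √26 (f = √(11 + 15) = √26 ≈ 5.0990)
H(r) = -4/(r + √26)
√(1741 + H(K(-7, R))) = √(1741 - 4/(6 + √26))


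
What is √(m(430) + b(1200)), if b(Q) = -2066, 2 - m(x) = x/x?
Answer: I*√2065 ≈ 45.442*I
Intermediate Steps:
m(x) = 1 (m(x) = 2 - x/x = 2 - 1*1 = 2 - 1 = 1)
√(m(430) + b(1200)) = √(1 - 2066) = √(-2065) = I*√2065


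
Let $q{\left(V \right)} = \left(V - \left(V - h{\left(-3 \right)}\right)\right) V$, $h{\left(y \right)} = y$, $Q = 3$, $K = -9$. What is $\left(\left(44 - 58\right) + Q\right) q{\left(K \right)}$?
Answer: $-297$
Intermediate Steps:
$q{\left(V \right)} = - 3 V$ ($q{\left(V \right)} = \left(V - \left(3 + V\right)\right) V = - 3 V$)
$\left(\left(44 - 58\right) + Q\right) q{\left(K \right)} = \left(\left(44 - 58\right) + 3\right) \left(\left(-3\right) \left(-9\right)\right) = \left(-14 + 3\right) 27 = \left(-11\right) 27 = -297$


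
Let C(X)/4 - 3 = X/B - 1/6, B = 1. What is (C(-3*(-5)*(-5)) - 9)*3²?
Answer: -2679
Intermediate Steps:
C(X) = 34/3 + 4*X (C(X) = 12 + 4*(X/1 - 1/6) = 12 + 4*(X*1 - 1*⅙) = 12 + 4*(X - ⅙) = 12 + 4*(-⅙ + X) = 12 + (-⅔ + 4*X) = 34/3 + 4*X)
(C(-3*(-5)*(-5)) - 9)*3² = ((34/3 + 4*(-3*(-5)*(-5))) - 9)*3² = ((34/3 + 4*(15*(-5))) - 9)*9 = ((34/3 + 4*(-75)) - 9)*9 = ((34/3 - 300) - 9)*9 = (-866/3 - 9)*9 = -893/3*9 = -2679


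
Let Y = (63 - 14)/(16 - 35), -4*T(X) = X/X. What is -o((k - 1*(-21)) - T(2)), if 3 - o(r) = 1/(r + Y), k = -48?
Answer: -6763/2229 ≈ -3.0341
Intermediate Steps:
T(X) = -1/4 (T(X) = -X/(4*X) = -1/4*1 = -1/4)
Y = -49/19 (Y = 49/(-19) = 49*(-1/19) = -49/19 ≈ -2.5789)
o(r) = 3 - 1/(-49/19 + r) (o(r) = 3 - 1/(r - 49/19) = 3 - 1/(-49/19 + r))
-o((k - 1*(-21)) - T(2)) = -(-166 + 57*((-48 - 1*(-21)) - 1*(-1/4)))/(-49 + 19*((-48 - 1*(-21)) - 1*(-1/4))) = -(-166 + 57*((-48 + 21) + 1/4))/(-49 + 19*((-48 + 21) + 1/4)) = -(-166 + 57*(-27 + 1/4))/(-49 + 19*(-27 + 1/4)) = -(-166 + 57*(-107/4))/(-49 + 19*(-107/4)) = -(-166 - 6099/4)/(-49 - 2033/4) = -(-6763)/((-2229/4)*4) = -(-4)*(-6763)/(2229*4) = -1*6763/2229 = -6763/2229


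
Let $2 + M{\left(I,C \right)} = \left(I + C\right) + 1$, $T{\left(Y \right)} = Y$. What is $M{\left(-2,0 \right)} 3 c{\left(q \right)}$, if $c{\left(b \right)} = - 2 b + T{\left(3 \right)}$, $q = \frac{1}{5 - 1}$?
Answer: $- \frac{45}{2} \approx -22.5$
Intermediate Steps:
$q = \frac{1}{4} \approx 0.25$
$M{\left(I,C \right)} = -1 + C + I$ ($M{\left(I,C \right)} = -2 + \left(\left(I + C\right) + 1\right) = -2 + \left(\left(C + I\right) + 1\right) = -2 + \left(1 + C + I\right) = -1 + C + I$)
$c{\left(b \right)} = 3 - 2 b$ ($c{\left(b \right)} = - 2 b + 3 = 3 - 2 b$)
$M{\left(-2,0 \right)} 3 c{\left(q \right)} = \left(-1 + 0 - 2\right) 3 \left(3 - \frac{1}{2}\right) = \left(-3\right) 3 \left(3 - \frac{1}{2}\right) = \left(-9\right) \frac{5}{2} = - \frac{45}{2}$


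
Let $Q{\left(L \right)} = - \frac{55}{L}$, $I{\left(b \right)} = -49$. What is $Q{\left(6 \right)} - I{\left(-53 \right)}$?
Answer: $\frac{239}{6} \approx 39.833$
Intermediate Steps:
$Q{\left(6 \right)} - I{\left(-53 \right)} = - \frac{55}{6} - -49 = \left(-55\right) \frac{1}{6} + 49 = - \frac{55}{6} + 49 = \frac{239}{6}$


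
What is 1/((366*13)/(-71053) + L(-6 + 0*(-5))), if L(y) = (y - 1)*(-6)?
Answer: 71053/2979468 ≈ 0.023848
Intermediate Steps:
L(y) = 6 - 6*y (L(y) = (-1 + y)*(-6) = 6 - 6*y)
1/((366*13)/(-71053) + L(-6 + 0*(-5))) = 1/((366*13)/(-71053) + (6 - 6*(-6 + 0*(-5)))) = 1/(4758*(-1/71053) + (6 - 6*(-6 + 0))) = 1/(-4758/71053 + (6 - 6*(-6))) = 1/(-4758/71053 + (6 + 36)) = 1/(-4758/71053 + 42) = 1/(2979468/71053) = 71053/2979468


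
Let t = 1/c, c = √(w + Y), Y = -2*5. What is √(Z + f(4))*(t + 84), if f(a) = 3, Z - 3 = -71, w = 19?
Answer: 253*I*√65/3 ≈ 679.92*I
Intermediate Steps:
Y = -10
Z = -68 (Z = 3 - 71 = -68)
c = 3 (c = √(19 - 10) = √9 = 3)
t = ⅓ (t = 1/3 = ⅓ ≈ 0.33333)
√(Z + f(4))*(t + 84) = √(-68 + 3)*(⅓ + 84) = √(-65)*(253/3) = (I*√65)*(253/3) = 253*I*√65/3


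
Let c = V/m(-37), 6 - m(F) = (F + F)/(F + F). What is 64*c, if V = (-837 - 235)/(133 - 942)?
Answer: 68608/4045 ≈ 16.961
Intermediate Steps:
m(F) = 5 (m(F) = 6 - (F + F)/(F + F) = 6 - 2*F/(2*F) = 6 - 2*F*1/(2*F) = 6 - 1*1 = 6 - 1 = 5)
V = 1072/809 (V = -1072/(-809) = -1072*(-1/809) = 1072/809 ≈ 1.3251)
c = 1072/4045 (c = (1072/809)/5 = (1072/809)*(⅕) = 1072/4045 ≈ 0.26502)
64*c = 64*(1072/4045) = 68608/4045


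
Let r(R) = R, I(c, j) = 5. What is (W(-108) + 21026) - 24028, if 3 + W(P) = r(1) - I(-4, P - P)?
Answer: -3009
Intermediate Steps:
W(P) = -7 (W(P) = -3 + (1 - 1*5) = -3 + (1 - 5) = -3 - 4 = -7)
(W(-108) + 21026) - 24028 = (-7 + 21026) - 24028 = 21019 - 24028 = -3009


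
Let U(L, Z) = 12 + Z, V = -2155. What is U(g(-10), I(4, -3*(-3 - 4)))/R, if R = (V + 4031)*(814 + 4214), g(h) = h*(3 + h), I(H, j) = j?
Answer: 11/3144176 ≈ 3.4985e-6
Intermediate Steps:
R = 9432528 (R = (-2155 + 4031)*(814 + 4214) = 1876*5028 = 9432528)
U(g(-10), I(4, -3*(-3 - 4)))/R = (12 - 3*(-3 - 4))/9432528 = (12 - 3*(-7))*(1/9432528) = (12 + 21)*(1/9432528) = 33*(1/9432528) = 11/3144176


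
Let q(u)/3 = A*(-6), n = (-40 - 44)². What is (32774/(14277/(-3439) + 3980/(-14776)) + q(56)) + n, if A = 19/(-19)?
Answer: -19066731302/56161043 ≈ -339.50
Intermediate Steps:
A = -1 (A = 19*(-1/19) = -1)
n = 7056 (n = (-84)² = 7056)
q(u) = 18 (q(u) = 3*(-1*(-6)) = 3*6 = 18)
(32774/(14277/(-3439) + 3980/(-14776)) + q(56)) + n = (32774/(14277/(-3439) + 3980/(-14776)) + 18) + 7056 = (32774/(14277*(-1/3439) + 3980*(-1/14776)) + 18) + 7056 = (32774/(-14277/3439 - 995/3694) + 18) + 7056 = (32774/(-56161043/12703666) + 18) + 7056 = (32774*(-12703666/56161043) + 18) + 7056 = (-416349949484/56161043 + 18) + 7056 = -415339050710/56161043 + 7056 = -19066731302/56161043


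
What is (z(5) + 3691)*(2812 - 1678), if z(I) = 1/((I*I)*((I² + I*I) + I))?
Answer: 5755192884/1375 ≈ 4.1856e+6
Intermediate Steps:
z(I) = 1/(I²*(I + 2*I²)) (z(I) = 1/(I²*((I² + I²) + I)) = 1/(I²*(2*I² + I)) = 1/(I²*(I + 2*I²)))
(z(5) + 3691)*(2812 - 1678) = (1/(5³*(1 + 2*5)) + 3691)*(2812 - 1678) = (1/(125*(1 + 10)) + 3691)*1134 = ((1/125)/11 + 3691)*1134 = ((1/125)*(1/11) + 3691)*1134 = (1/1375 + 3691)*1134 = (5075126/1375)*1134 = 5755192884/1375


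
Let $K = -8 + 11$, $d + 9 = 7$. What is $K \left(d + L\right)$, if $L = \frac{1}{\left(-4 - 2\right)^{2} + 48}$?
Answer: $- \frac{167}{28} \approx -5.9643$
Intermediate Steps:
$d = -2$ ($d = -9 + 7 = -2$)
$K = 3$
$L = \frac{1}{84}$ ($L = \frac{1}{\left(-6\right)^{2} + 48} = \frac{1}{36 + 48} = \frac{1}{84} \approx 0.011905$)
$K \left(d + L\right) = 3 \left(-2 + \frac{1}{84}\right) = 3 \left(- \frac{167}{84}\right) = - \frac{167}{28}$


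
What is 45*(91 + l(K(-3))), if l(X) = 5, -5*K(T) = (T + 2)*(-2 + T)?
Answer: 4320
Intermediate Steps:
K(T) = -(-2 + T)*(2 + T)/5 (K(T) = -(T + 2)*(-2 + T)/5 = -(2 + T)*(-2 + T)/5 = -(-2 + T)*(2 + T)/5)
45*(91 + l(K(-3))) = 45*(91 + 5) = 45*96 = 4320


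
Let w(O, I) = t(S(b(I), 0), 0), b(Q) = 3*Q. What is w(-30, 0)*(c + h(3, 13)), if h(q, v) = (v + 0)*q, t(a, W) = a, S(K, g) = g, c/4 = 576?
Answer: 0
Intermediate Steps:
c = 2304 (c = 4*576 = 2304)
w(O, I) = 0
h(q, v) = q*v (h(q, v) = v*q = q*v)
w(-30, 0)*(c + h(3, 13)) = 0*(2304 + 3*13) = 0*(2304 + 39) = 0*2343 = 0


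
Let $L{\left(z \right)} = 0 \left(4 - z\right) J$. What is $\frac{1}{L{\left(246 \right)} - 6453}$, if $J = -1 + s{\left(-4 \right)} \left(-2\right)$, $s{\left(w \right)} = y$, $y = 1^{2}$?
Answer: $- \frac{1}{6453} \approx -0.00015497$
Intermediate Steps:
$y = 1$
$s{\left(w \right)} = 1$
$J = -3$ ($J = -1 + 1 \left(-2\right) = -1 - 2 = -3$)
$L{\left(z \right)} = 0$ ($L{\left(z \right)} = 0 \left(4 - z\right) \left(-3\right) = 0 \left(-3\right) = 0$)
$\frac{1}{L{\left(246 \right)} - 6453} = \frac{1}{0 - 6453} = \frac{1}{-6453} = - \frac{1}{6453}$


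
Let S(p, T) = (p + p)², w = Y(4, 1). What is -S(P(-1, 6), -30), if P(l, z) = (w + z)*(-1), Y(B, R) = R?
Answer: -196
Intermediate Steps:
w = 1
P(l, z) = -1 - z (P(l, z) = (1 + z)*(-1) = -1 - z)
S(p, T) = 4*p² (S(p, T) = (2*p)² = 4*p²)
-S(P(-1, 6), -30) = -4*(-1 - 1*6)² = -4*(-1 - 6)² = -4*(-7)² = -4*49 = -1*196 = -196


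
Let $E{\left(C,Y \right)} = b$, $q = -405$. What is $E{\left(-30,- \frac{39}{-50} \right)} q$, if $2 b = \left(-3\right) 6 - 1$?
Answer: $\frac{7695}{2} \approx 3847.5$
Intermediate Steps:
$b = - \frac{19}{2}$ ($b = \frac{\left(-3\right) 6 - 1}{2} = \frac{-18 - 1}{2} = \frac{1}{2} \left(-19\right) = - \frac{19}{2} \approx -9.5$)
$E{\left(C,Y \right)} = - \frac{19}{2}$
$E{\left(-30,- \frac{39}{-50} \right)} q = \left(- \frac{19}{2}\right) \left(-405\right) = \frac{7695}{2}$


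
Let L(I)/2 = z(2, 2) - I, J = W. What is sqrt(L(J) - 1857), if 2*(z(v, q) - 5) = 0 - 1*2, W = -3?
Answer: I*sqrt(1843) ≈ 42.93*I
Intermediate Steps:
J = -3
z(v, q) = 4 (z(v, q) = 5 + (0 - 1*2)/2 = 5 + (0 - 2)/2 = 5 + (1/2)*(-2) = 5 - 1 = 4)
L(I) = 8 - 2*I (L(I) = 2*(4 - I) = 8 - 2*I)
sqrt(L(J) - 1857) = sqrt((8 - 2*(-3)) - 1857) = sqrt((8 + 6) - 1857) = sqrt(14 - 1857) = sqrt(-1843) = I*sqrt(1843)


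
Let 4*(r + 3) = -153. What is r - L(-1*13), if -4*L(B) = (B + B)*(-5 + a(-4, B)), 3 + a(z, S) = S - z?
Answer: 277/4 ≈ 69.250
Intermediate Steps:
a(z, S) = -3 + S - z (a(z, S) = -3 + (S - z) = -3 + S - z)
r = -165/4 (r = -3 + (¼)*(-153) = -3 - 153/4 = -165/4 ≈ -41.250)
L(B) = -B*(-4 + B)/2 (L(B) = -(B + B)*(-5 + (-3 + B - 1*(-4)))/4 = -2*B*(-5 + (-3 + B + 4))/4 = -2*B*(-5 + (1 + B))/4 = -2*B*(-4 + B)/4 = -B*(-4 + B)/2)
r - L(-1*13) = -165/4 - (-1*13)*(4 - (-1)*13)/2 = -165/4 - (-13)*(4 - 1*(-13))/2 = -165/4 - (-13)*(4 + 13)/2 = -165/4 - (-13)*17/2 = -165/4 - 1*(-221/2) = -165/4 + 221/2 = 277/4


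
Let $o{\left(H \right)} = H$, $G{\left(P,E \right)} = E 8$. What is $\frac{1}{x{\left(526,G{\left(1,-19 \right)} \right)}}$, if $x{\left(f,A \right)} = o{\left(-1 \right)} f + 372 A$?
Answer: $- \frac{1}{57070} \approx -1.7522 \cdot 10^{-5}$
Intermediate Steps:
$G{\left(P,E \right)} = 8 E$
$x{\left(f,A \right)} = - f + 372 A$
$\frac{1}{x{\left(526,G{\left(1,-19 \right)} \right)}} = \frac{1}{\left(-1\right) 526 + 372 \cdot 8 \left(-19\right)} = \frac{1}{-526 + 372 \left(-152\right)} = \frac{1}{-526 - 56544} = \frac{1}{-57070} = - \frac{1}{57070}$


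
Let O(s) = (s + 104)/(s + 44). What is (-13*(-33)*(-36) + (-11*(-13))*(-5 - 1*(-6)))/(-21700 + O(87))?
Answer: 2004431/2842509 ≈ 0.70516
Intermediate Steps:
O(s) = (104 + s)/(44 + s)
(-13*(-33)*(-36) + (-11*(-13))*(-5 - 1*(-6)))/(-21700 + O(87)) = (-13*(-33)*(-36) + (-11*(-13))*(-5 - 1*(-6)))/(-21700 + (104 + 87)/(44 + 87)) = (429*(-36) + 143*(-5 + 6))/(-21700 + 191/131) = (-15444 + 143*1)/(-21700 + (1/131)*191) = (-15444 + 143)/(-21700 + 191/131) = -15301/(-2842509/131) = -15301*(-131/2842509) = 2004431/2842509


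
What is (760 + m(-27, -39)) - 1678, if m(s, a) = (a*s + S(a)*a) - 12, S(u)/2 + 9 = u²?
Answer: -117813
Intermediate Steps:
S(u) = -18 + 2*u²
m(s, a) = -12 + a*s + a*(-18 + 2*a²) (m(s, a) = (a*s + (-18 + 2*a²)*a) - 12 = (a*s + a*(-18 + 2*a²)) - 12 = -12 + a*s + a*(-18 + 2*a²))
(760 + m(-27, -39)) - 1678 = (760 + (-12 - 39*(-27) + 2*(-39)*(-9 + (-39)²))) - 1678 = (760 + (-12 + 1053 + 2*(-39)*(-9 + 1521))) - 1678 = (760 + (-12 + 1053 + 2*(-39)*1512)) - 1678 = (760 + (-12 + 1053 - 117936)) - 1678 = (760 - 116895) - 1678 = -116135 - 1678 = -117813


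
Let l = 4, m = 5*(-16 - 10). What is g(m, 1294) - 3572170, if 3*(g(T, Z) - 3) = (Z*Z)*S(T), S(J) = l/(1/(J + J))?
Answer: -1752129941/3 ≈ -5.8404e+8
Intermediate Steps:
m = -130 (m = 5*(-26) = -130)
S(J) = 8*J (S(J) = 4/(1/(J + J)) = 4/(1/(2*J)) = 4/((1/(2*J))) = 4*(2*J) = 8*J)
g(T, Z) = 3 + 8*T*Z²/3 (g(T, Z) = 3 + ((Z*Z)*(8*T))/3 = 3 + (Z²*(8*T))/3 = 3 + (8*T*Z²)/3 = 3 + 8*T*Z²/3)
g(m, 1294) - 3572170 = (3 + (8/3)*(-130)*1294²) - 3572170 = (3 + (8/3)*(-130)*1674436) - 3572170 = (3 - 1741413440/3) - 3572170 = -1741413431/3 - 3572170 = -1752129941/3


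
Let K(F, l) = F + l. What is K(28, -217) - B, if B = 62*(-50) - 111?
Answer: 3022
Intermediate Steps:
B = -3211 (B = -3100 - 111 = -3211)
K(28, -217) - B = (28 - 217) - 1*(-3211) = -189 + 3211 = 3022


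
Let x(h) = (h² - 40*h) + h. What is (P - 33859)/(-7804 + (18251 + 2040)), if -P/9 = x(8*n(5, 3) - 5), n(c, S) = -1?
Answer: -39943/12487 ≈ -3.1988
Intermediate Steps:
x(h) = h² - 39*h
P = -6084 (P = -9*(8*(-1) - 5)*(-39 + (8*(-1) - 5)) = -9*(-8 - 5)*(-39 + (-8 - 5)) = -(-117)*(-39 - 13) = -(-117)*(-52) = -9*676 = -6084)
(P - 33859)/(-7804 + (18251 + 2040)) = (-6084 - 33859)/(-7804 + (18251 + 2040)) = -39943/(-7804 + 20291) = -39943/12487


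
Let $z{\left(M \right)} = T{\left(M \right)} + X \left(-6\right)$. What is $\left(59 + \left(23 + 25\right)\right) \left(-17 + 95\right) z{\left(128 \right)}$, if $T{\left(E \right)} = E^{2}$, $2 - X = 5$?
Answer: $136891092$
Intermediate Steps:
$X = -3$ ($X = 2 - 5 = -3$)
$z{\left(M \right)} = 18 + M^{2}$ ($z{\left(M \right)} = M^{2} - -18 = M^{2} + 18 = 18 + M^{2}$)
$\left(59 + \left(23 + 25\right)\right) \left(-17 + 95\right) z{\left(128 \right)} = \left(59 + \left(23 + 25\right)\right) \left(-17 + 95\right) \left(18 + 128^{2}\right) = \left(59 + 48\right) 78 \left(18 + 16384\right) = 107 \cdot 78 \cdot 16402 = 8346 \cdot 16402 = 136891092$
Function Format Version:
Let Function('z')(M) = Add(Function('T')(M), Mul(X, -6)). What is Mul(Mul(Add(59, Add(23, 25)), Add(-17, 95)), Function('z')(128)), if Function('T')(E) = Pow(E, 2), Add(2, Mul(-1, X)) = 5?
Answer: 136891092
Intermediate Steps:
X = -3 (X = Add(2, Mul(-1, 5)) = Add(2, -5) = -3)
Function('z')(M) = Add(18, Pow(M, 2)) (Function('z')(M) = Add(Pow(M, 2), Mul(-3, -6)) = Add(Pow(M, 2), 18) = Add(18, Pow(M, 2)))
Mul(Mul(Add(59, Add(23, 25)), Add(-17, 95)), Function('z')(128)) = Mul(Mul(Add(59, Add(23, 25)), Add(-17, 95)), Add(18, Pow(128, 2))) = Mul(Mul(Add(59, 48), 78), Add(18, 16384)) = Mul(Mul(107, 78), 16402) = Mul(8346, 16402) = 136891092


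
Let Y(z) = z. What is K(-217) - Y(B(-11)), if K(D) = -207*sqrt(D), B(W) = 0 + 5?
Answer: -5 - 207*I*sqrt(217) ≈ -5.0 - 3049.3*I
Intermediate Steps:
B(W) = 5
K(-217) - Y(B(-11)) = -207*I*sqrt(217) - 1*5 = -207*I*sqrt(217) - 5 = -5 - 207*I*sqrt(217)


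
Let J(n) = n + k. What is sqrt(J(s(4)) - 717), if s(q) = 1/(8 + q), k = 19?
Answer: 5*I*sqrt(1005)/6 ≈ 26.418*I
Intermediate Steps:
J(n) = 19 + n (J(n) = n + 19 = 19 + n)
sqrt(J(s(4)) - 717) = sqrt((19 + 1/(8 + 4)) - 717) = sqrt((19 + 1/12) - 717) = sqrt(229/12 - 717) = sqrt(-8375/12) = 5*I*sqrt(1005)/6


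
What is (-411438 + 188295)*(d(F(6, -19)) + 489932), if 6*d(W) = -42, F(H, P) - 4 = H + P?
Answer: -109323334275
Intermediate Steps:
F(H, P) = 4 + H + P (F(H, P) = 4 + (H + P) = 4 + H + P)
d(W) = -7 (d(W) = (⅙)*(-42) = -7)
(-411438 + 188295)*(d(F(6, -19)) + 489932) = (-411438 + 188295)*(-7 + 489932) = -223143*489925 = -109323334275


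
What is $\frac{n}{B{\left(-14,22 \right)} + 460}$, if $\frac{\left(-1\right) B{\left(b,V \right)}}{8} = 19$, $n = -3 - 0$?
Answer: $- \frac{3}{308} \approx -0.0097403$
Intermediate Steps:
$n = -3$ ($n = -3 + 0 = -3$)
$B{\left(b,V \right)} = -152$ ($B{\left(b,V \right)} = \left(-8\right) 19 = -152$)
$\frac{n}{B{\left(-14,22 \right)} + 460} = - \frac{3}{-152 + 460} = - \frac{3}{308}$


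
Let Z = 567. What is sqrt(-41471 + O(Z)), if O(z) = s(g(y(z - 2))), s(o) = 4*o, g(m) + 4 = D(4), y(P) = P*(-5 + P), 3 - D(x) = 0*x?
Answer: 5*I*sqrt(1659) ≈ 203.65*I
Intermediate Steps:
D(x) = 3 (D(x) = 3 - 0*x = 3 - 1*0 = 3 + 0 = 3)
g(m) = -1 (g(m) = -4 + 3 = -1)
O(z) = -4 (O(z) = 4*(-1) = -4)
sqrt(-41471 + O(Z)) = sqrt(-41471 - 4) = sqrt(-41475) = 5*I*sqrt(1659)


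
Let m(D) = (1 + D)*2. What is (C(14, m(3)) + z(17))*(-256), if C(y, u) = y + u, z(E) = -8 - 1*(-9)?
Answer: -5888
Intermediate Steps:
z(E) = 1 (z(E) = -8 + 9 = 1)
m(D) = 2 + 2*D
C(y, u) = u + y
(C(14, m(3)) + z(17))*(-256) = (((2 + 2*3) + 14) + 1)*(-256) = (((2 + 6) + 14) + 1)*(-256) = ((8 + 14) + 1)*(-256) = (22 + 1)*(-256) = 23*(-256) = -5888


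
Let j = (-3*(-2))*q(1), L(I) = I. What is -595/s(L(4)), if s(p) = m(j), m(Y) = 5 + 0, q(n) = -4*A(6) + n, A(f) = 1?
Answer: -119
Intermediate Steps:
q(n) = -4 + n (q(n) = -4*1 + n = -4 + n)
j = -18 (j = (-3*(-2))*(-4 + 1) = 6*(-3) = -18)
m(Y) = 5
s(p) = 5
-595/s(L(4)) = -595/5 = -595*1/5 = -119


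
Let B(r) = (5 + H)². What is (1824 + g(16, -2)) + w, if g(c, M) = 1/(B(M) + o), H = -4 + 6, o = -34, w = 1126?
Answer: 44251/15 ≈ 2950.1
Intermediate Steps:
H = 2
B(r) = 49 (B(r) = (5 + 2)² = 7² = 49)
g(c, M) = 1/15 (g(c, M) = 1/(49 - 34) = 1/15)
(1824 + g(16, -2)) + w = (1824 + 1/15) + 1126 = 27361/15 + 1126 = 44251/15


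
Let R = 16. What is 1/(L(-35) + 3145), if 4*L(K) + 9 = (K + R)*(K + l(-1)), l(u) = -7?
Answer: 4/13369 ≈ 0.00029920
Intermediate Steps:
L(K) = -9/4 + (-7 + K)*(16 + K)/4 (L(K) = -9/4 + ((K + 16)*(K - 7))/4 = -9/4 + ((16 + K)*(-7 + K))/4 = -9/4 + ((-7 + K)*(16 + K))/4 = -9/4 + (-7 + K)*(16 + K)/4)
1/(L(-35) + 3145) = 1/((-121/4 + (¼)*(-35)² + (9/4)*(-35)) + 3145) = 1/((-121/4 + (¼)*1225 - 315/4) + 3145) = 1/((-121/4 + 1225/4 - 315/4) + 3145) = 1/(789/4 + 3145) = 1/(13369/4) = 4/13369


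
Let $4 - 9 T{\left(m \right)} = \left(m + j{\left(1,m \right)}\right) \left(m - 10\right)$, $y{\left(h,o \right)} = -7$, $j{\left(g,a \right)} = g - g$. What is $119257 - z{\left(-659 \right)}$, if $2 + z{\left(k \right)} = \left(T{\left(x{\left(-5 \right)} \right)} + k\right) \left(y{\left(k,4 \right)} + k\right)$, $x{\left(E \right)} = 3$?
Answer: $-317785$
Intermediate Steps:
$j{\left(g,a \right)} = 0$
$T{\left(m \right)} = \frac{4}{9} - \frac{m \left(-10 + m\right)}{9}$ ($T{\left(m \right)} = \frac{4}{9} - \frac{\left(m + 0\right) \left(m - 10\right)}{9} = \frac{4}{9} - \frac{m \left(-10 + m\right)}{9}$)
$z{\left(k \right)} = -2 + \left(-7 + k\right) \left(\frac{25}{9} + k\right)$ ($z{\left(k \right)} = -2 + \left(\left(\frac{4}{9} - \frac{3^{2}}{9} + \frac{10}{9} \cdot 3\right) + k\right) \left(-7 + k\right) = -2 + \left(\left(\frac{4}{9} - 1 + \frac{10}{3}\right) + k\right) \left(-7 + k\right) = -2 + \left(\frac{25}{9} + k\right) \left(-7 + k\right) = -2 + \left(-7 + k\right) \left(\frac{25}{9} + k\right)$)
$119257 - z{\left(-659 \right)} = 119257 - \left(- \frac{193}{9} + \left(-659\right)^{2} - - \frac{25042}{9}\right) = 119257 - \left(- \frac{193}{9} + 434281 + \frac{25042}{9}\right) = 119257 - 437042 = -317785$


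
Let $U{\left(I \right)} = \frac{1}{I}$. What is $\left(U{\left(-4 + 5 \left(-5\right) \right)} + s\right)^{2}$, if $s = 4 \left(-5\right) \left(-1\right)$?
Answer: $\frac{335241}{841} \approx 398.62$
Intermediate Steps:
$s = 20$ ($s = \left(-20\right) \left(-1\right) = 20$)
$\left(U{\left(-4 + 5 \left(-5\right) \right)} + s\right)^{2} = \left(\frac{1}{-4 + 5 \left(-5\right)} + 20\right)^{2} = \left(\frac{1}{-4 - 25} + 20\right)^{2} = \left(\frac{1}{-29} + 20\right)^{2} = \left(- \frac{1}{29} + 20\right)^{2} = \left(\frac{579}{29}\right)^{2} = \frac{335241}{841}$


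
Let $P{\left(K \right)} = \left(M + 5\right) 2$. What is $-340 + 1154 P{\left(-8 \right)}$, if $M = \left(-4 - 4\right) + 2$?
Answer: $-2648$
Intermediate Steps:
$M = -6$ ($M = -8 + 2 = -6$)
$P{\left(K \right)} = -2$ ($P{\left(K \right)} = \left(-6 + 5\right) 2 = \left(-1\right) 2 = -2$)
$-340 + 1154 P{\left(-8 \right)} = -340 + 1154 \left(-2\right) = -340 - 2308 = -2648$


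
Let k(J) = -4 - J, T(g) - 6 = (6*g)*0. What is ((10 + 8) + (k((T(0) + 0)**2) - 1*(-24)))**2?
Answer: 4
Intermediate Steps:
T(g) = 6 (T(g) = 6 + (6*g)*0 = 6 + 0 = 6)
((10 + 8) + (k((T(0) + 0)**2) - 1*(-24)))**2 = ((10 + 8) + ((-4 - (6 + 0)**2) - 1*(-24)))**2 = (18 + ((-4 - 1*6**2) + 24))**2 = (18 + ((-4 - 1*36) + 24))**2 = (18 + ((-4 - 36) + 24))**2 = (18 + (-40 + 24))**2 = (18 - 16)**2 = 2**2 = 4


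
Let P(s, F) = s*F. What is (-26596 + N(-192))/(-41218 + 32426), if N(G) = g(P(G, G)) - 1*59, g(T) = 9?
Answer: 13323/4396 ≈ 3.0307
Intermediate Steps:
P(s, F) = F*s
N(G) = -50 (N(G) = 9 - 1*59 = 9 - 59 = -50)
(-26596 + N(-192))/(-41218 + 32426) = (-26596 - 50)/(-41218 + 32426) = -26646/(-8792) = -26646*(-1/8792) = 13323/4396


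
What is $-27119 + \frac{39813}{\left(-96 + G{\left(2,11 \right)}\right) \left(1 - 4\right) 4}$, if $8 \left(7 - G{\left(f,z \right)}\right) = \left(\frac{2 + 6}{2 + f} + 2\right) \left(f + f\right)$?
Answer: $- \frac{9858045}{364} \approx -27083.0$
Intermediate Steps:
$G{\left(f,z \right)} = 7 - \frac{f \left(2 + \frac{8}{2 + f}\right)}{4}$ ($G{\left(f,z \right)} = 7 - \frac{\left(\frac{2 + 6}{2 + f} + 2\right) \left(f + f\right)}{8} = 7 - \frac{\left(\frac{8}{2 + f} + 2\right) 2 f}{8} = 7 - \frac{\left(2 + \frac{8}{2 + f}\right) 2 f}{8} = 7 - \frac{2 f \left(2 + \frac{8}{2 + f}\right)}{8} = 7 - \frac{f \left(2 + \frac{8}{2 + f}\right)}{4}$)
$-27119 + \frac{39813}{\left(-96 + G{\left(2,11 \right)}\right) \left(1 - 4\right) 4} = -27119 + \frac{39813}{\left(-96 + \frac{28 - 2^{2} + 8 \cdot 2}{2 \left(2 + 2\right)}\right) \left(1 - 4\right) 4} = -27119 + \frac{39813}{\left(-96 + \frac{28 - 4 + 16}{2 \cdot 4}\right) \left(\left(-3\right) 4\right)} = -27119 + \frac{39813}{\left(-96 + \frac{1}{2} \cdot \frac{1}{4} \left(28 - 4 + 16\right)\right) \left(-12\right)} = -27119 + \frac{39813}{\left(-96 + \frac{1}{2} \cdot \frac{1}{4} \cdot 40\right) \left(-12\right)} = -27119 + \frac{39813}{\left(-96 + 5\right) \left(-12\right)} = -27119 + \frac{39813}{\left(-91\right) \left(-12\right)} = -27119 + \frac{39813}{1092} = -27119 + 39813 \cdot \frac{1}{1092} = -27119 + \frac{13271}{364} = - \frac{9858045}{364}$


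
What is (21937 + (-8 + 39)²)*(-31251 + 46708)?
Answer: 353934386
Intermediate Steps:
(21937 + (-8 + 39)²)*(-31251 + 46708) = (21937 + 31²)*15457 = (21937 + 961)*15457 = 22898*15457 = 353934386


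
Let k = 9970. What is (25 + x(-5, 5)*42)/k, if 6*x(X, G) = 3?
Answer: 23/4985 ≈ 0.0046138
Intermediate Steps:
x(X, G) = 1/2 (x(X, G) = (1/6)*3 = 1/2)
(25 + x(-5, 5)*42)/k = (25 + (1/2)*42)/9970 = (25 + 21)*(1/9970) = 46*(1/9970) = 23/4985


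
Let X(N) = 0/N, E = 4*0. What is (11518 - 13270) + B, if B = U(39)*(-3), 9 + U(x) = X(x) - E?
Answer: -1725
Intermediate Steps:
E = 0
X(N) = 0
U(x) = -9 (U(x) = -9 + (0 - 1*0) = -9 + (0 + 0) = -9 + 0 = -9)
B = 27 (B = -9*(-3) = 27)
(11518 - 13270) + B = (11518 - 13270) + 27 = -1752 + 27 = -1725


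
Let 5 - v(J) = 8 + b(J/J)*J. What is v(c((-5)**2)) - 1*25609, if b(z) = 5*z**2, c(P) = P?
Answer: -25737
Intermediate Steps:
v(J) = -3 - 5*J (v(J) = 5 - (8 + (5*(J/J)**2)*J) = 5 - (8 + (5*1**2)*J) = 5 - (8 + (5*1)*J) = 5 - (8 + 5*J) = 5 + (-8 - 5*J) = -3 - 5*J)
v(c((-5)**2)) - 1*25609 = (-3 - 5*(-5)**2) - 1*25609 = (-3 - 5*25) - 25609 = (-3 - 125) - 25609 = -128 - 25609 = -25737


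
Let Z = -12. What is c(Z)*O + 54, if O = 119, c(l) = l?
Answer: -1374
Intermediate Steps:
c(Z)*O + 54 = -12*119 + 54 = -1428 + 54 = -1374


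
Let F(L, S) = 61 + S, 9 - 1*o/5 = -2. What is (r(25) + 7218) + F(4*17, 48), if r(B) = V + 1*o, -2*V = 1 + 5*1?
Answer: 7379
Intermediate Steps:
o = 55 (o = 45 - 5*(-2) = 45 + 10 = 55)
V = -3 (V = -(1 + 5*1)/2 = -(1 + 5)/2 = -½*6 = -3)
r(B) = 52 (r(B) = -3 + 1*55 = -3 + 55 = 52)
(r(25) + 7218) + F(4*17, 48) = (52 + 7218) + (61 + 48) = 7270 + 109 = 7379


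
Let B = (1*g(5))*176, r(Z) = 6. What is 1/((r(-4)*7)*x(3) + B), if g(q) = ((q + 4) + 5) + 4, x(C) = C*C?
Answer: 1/3546 ≈ 0.00028201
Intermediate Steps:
x(C) = C**2
g(q) = 13 + q (g(q) = ((4 + q) + 5) + 4 = (9 + q) + 4 = 13 + q)
B = 3168 (B = (1*(13 + 5))*176 = (1*18)*176 = 18*176 = 3168)
1/((r(-4)*7)*x(3) + B) = 1/((6*7)*3**2 + 3168) = 1/(42*9 + 3168) = 1/(378 + 3168) = 1/3546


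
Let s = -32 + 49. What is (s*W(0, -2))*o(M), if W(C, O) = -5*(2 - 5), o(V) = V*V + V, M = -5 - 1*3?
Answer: 14280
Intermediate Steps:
s = 17
M = -8 (M = -5 - 3 = -8)
o(V) = V + V² (o(V) = V² + V = V + V²)
W(C, O) = 15 (W(C, O) = -5*(-3) = 15)
(s*W(0, -2))*o(M) = (17*15)*(-8*(1 - 8)) = 255*(-8*(-7)) = 255*56 = 14280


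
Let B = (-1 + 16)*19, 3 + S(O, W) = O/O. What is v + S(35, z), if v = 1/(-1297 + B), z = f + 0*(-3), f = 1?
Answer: -2025/1012 ≈ -2.0010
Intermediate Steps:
z = 1 (z = 1 + 0*(-3) = 1 + 0 = 1)
S(O, W) = -2 (S(O, W) = -3 + O/O = -3 + 1 = -2)
B = 285 (B = 15*19 = 285)
v = -1/1012 (v = 1/(-1297 + 285) = 1/(-1012) = -1/1012 ≈ -0.00098814)
v + S(35, z) = -1/1012 - 2 = -2025/1012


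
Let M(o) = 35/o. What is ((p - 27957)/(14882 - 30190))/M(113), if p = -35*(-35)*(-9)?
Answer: 24747/3010 ≈ 8.2216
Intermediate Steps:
p = -11025 (p = 1225*(-9) = -11025)
((p - 27957)/(14882 - 30190))/M(113) = ((-11025 - 27957)/(14882 - 30190))/((35/113)) = (-38982/(-15308))/((35*(1/113))) = (-38982*(-1/15308))/(35/113) = (219/86)*(113/35) = 24747/3010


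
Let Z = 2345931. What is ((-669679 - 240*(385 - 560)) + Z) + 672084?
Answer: 2390336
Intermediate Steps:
((-669679 - 240*(385 - 560)) + Z) + 672084 = ((-669679 - 240*(385 - 560)) + 2345931) + 672084 = ((-669679 - 240*(-175)) + 2345931) + 672084 = ((-669679 - 1*(-42000)) + 2345931) + 672084 = ((-669679 + 42000) + 2345931) + 672084 = (-627679 + 2345931) + 672084 = 1718252 + 672084 = 2390336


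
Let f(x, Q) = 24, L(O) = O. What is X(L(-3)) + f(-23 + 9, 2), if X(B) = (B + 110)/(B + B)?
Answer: 37/6 ≈ 6.1667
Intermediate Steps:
X(B) = (110 + B)/(2*B) (X(B) = (110 + B)/((2*B)) = (110 + B)*(1/(2*B)) = (110 + B)/(2*B))
X(L(-3)) + f(-23 + 9, 2) = (½)*(110 - 3)/(-3) + 24 = (½)*(-⅓)*107 + 24 = -107/6 + 24 = 37/6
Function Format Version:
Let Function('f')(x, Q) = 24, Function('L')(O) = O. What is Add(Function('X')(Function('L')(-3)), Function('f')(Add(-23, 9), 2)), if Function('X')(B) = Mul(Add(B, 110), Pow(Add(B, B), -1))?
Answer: Rational(37, 6) ≈ 6.1667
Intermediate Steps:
Function('X')(B) = Mul(Rational(1, 2), Pow(B, -1), Add(110, B)) (Function('X')(B) = Mul(Add(110, B), Pow(Mul(2, B), -1)) = Mul(Add(110, B), Mul(Rational(1, 2), Pow(B, -1))) = Mul(Rational(1, 2), Pow(B, -1), Add(110, B)))
Add(Function('X')(Function('L')(-3)), Function('f')(Add(-23, 9), 2)) = Add(Mul(Rational(1, 2), Pow(-3, -1), Add(110, -3)), 24) = Add(Mul(Rational(1, 2), Rational(-1, 3), 107), 24) = Add(Rational(-107, 6), 24) = Rational(37, 6)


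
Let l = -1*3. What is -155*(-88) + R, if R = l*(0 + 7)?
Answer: 13619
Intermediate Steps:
l = -3
R = -21 (R = -3*(0 + 7) = -3*7 = -21)
-155*(-88) + R = -155*(-88) - 21 = 13640 - 21 = 13619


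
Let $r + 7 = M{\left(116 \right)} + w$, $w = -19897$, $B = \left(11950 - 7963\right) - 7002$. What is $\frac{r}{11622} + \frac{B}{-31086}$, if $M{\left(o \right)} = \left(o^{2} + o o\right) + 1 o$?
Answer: $\frac{1096141}{1543938} \approx 0.70996$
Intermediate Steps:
$B = -3015$ ($B = 3987 - 7002 = -3015$)
$M{\left(o \right)} = o + 2 o^{2}$ ($M{\left(o \right)} = \left(o^{2} + o^{2}\right) + o = 2 o^{2} + o = o + 2 o^{2}$)
$r = 7124$ ($r = -7 - \left(19897 - 116 \left(1 + 2 \cdot 116\right)\right) = -7 - \left(19897 - 116 \left(1 + 232\right)\right) = -7 + \left(116 \cdot 233 - 19897\right) = -7 + \left(27028 - 19897\right) = -7 + 7131 = 7124$)
$\frac{r}{11622} + \frac{B}{-31086} = \frac{7124}{11622} - \frac{3015}{-31086} = 7124 \cdot \frac{1}{11622} - - \frac{335}{3454} = \frac{274}{447} + \frac{335}{3454} = \frac{1096141}{1543938}$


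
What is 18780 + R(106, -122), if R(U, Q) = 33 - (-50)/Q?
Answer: 1147568/61 ≈ 18813.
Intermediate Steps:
R(U, Q) = 33 + 50/Q
18780 + R(106, -122) = 18780 + (33 + 50/(-122)) = 18780 + (33 + 50*(-1/122)) = 18780 + (33 - 25/61) = 18780 + 1988/61 = 1147568/61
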